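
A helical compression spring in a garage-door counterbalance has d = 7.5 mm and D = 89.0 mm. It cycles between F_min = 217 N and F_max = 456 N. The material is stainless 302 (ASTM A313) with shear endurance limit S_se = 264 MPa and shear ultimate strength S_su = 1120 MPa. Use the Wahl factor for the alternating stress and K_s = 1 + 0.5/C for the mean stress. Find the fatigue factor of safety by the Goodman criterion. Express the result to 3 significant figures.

C = D/d = 89.0/7.5 = 11.8667; K_W = (4C−1)/(4C−4)+0.615/C = 1.1208; K_s = 1+0.5/C = 1.0421
F_a = (F_max−F_min)/2 = 119.5 N; F_m = (F_max+F_min)/2 = 336.5 N
τ_a = K_W·8F_aD/(πd³) = 1.1208 × 64.197 = 71.955 MPa
τ_m = K_s·8F_mD/(πd³) = 1.0421 × 180.77 = 188.39 MPa
Goodman: 1/n_f = τ_a/S_se + τ_m/S_su = 71.955/264 + 188.39/1120 = 0.27256 + 0.16820 = 0.44076
n_f = 1/0.44076 = 2.269

2.27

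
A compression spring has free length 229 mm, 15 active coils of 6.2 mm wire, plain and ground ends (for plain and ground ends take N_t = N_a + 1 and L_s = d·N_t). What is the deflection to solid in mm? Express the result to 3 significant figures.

N_t = 16; L_s = 6.2·16 = 99.2 mm
δ_solid = L₀ − L_s = 229 − 99.2 = 129.8 mm

130 mm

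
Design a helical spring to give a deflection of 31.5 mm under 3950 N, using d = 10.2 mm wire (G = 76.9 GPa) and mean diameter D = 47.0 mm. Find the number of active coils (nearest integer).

8

Required rate k = F/δ = 3950/31.5 = 125.4 N/mm
N_a = Gd⁴/(8D³k) = (76.9×10³ × 10.2⁴)/(8 × 47.0³ × 125.4)
    = 8.3239e+08 / 1.04153e+08 = 7.992 → 8 coils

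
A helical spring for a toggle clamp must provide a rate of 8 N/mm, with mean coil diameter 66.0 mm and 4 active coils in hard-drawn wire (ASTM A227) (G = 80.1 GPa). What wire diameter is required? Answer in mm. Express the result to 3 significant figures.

5.51 mm

d = (8D³N_a·k / G)^(1/4) = (8·66.0³·4·8 / (80.1×10³))^0.25
  = (918.84)^0.25 = 5.5057 mm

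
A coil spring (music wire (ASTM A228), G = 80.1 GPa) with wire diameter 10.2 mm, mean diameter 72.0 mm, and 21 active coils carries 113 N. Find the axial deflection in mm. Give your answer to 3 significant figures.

8.17 mm

k = Gd⁴/(8D³N_a) = (80.1×10³)(10.2⁴)/(8·72.0³·21) = 13.827 N/mm
δ = F/k = 113 / 13.827 = 8.1724 mm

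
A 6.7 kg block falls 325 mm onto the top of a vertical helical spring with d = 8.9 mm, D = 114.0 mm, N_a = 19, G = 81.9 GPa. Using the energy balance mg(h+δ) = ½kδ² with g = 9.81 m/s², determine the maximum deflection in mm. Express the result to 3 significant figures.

169 mm

k = Gd⁴/(8D³N_a) = (81.9×10³)(8.9⁴)/(8·114.0³·19) = 2.2818 N/mm
W = mg = 6.7 × 9.81 = 65.727 N
½kδ² − Wδ − Wh = 0 → δ = (W + √(W² + 2kWh))/k
δ = (65.727 + √(4320 + 97486.2))/2.2818 = (65.727 + 319.07)/2.2818 = 168.63 mm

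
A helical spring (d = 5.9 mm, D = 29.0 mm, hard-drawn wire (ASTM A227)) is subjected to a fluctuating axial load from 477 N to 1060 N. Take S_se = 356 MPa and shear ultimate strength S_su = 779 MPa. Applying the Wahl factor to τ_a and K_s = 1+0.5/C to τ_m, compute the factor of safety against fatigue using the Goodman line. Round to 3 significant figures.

C = D/d = 29.0/5.9 = 4.9153; K_W = (4C−1)/(4C−4)+0.615/C = 1.3167; K_s = 1+0.5/C = 1.1017
F_a = (F_max−F_min)/2 = 291.5 N; F_m = (F_max+F_min)/2 = 768.5 N
τ_a = K_W·8F_aD/(πd³) = 1.3167 × 104.81 = 138.01 MPa
τ_m = K_s·8F_mD/(πd³) = 1.1017 × 276.33 = 304.44 MPa
Goodman: 1/n_f = τ_a/S_se + τ_m/S_su = 138.01/356 + 304.44/779 = 0.38766 + 0.39081 = 0.77847
n_f = 1/0.77847 = 1.285

1.28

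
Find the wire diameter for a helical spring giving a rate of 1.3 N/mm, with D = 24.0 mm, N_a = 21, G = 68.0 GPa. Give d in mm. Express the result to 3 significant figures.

d = (8D³N_a·k / G)^(1/4) = (8·24.0³·21·1.3 / (68.0×10³))^0.25
  = (44.399)^0.25 = 2.5813 mm

2.58 mm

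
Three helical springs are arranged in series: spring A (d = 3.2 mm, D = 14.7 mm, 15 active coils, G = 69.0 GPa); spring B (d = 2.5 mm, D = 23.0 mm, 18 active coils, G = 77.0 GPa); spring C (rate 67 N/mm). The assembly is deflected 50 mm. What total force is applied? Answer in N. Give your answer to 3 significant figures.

k_A = Gd⁴/(8D³N_a) = (69.0×10³)(3.2⁴)/(8·14.7³·15) = 18.981 N/mm
k_B = Gd⁴/(8D³N_a) = (77.0×10³)(2.5⁴)/(8·23.0³·18) = 1.7167 N/mm
Series: 1/k_eq = 1/18.981 + 1/1.7167 + 1/67 = 0.65011; k_eq = 1.5382 N/mm
F = k_eq·δ = 1.5382·50 = 76.91 N

76.9 N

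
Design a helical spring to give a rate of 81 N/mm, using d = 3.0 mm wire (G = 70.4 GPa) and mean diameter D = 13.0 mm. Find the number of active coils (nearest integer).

N_a = Gd⁴/(8D³k) = (70.4×10³ × 3.0⁴)/(8 × 13.0³ × 81)
    = 5.7024e+06 / 1.42366e+06 = 4.005 → 4 coils

4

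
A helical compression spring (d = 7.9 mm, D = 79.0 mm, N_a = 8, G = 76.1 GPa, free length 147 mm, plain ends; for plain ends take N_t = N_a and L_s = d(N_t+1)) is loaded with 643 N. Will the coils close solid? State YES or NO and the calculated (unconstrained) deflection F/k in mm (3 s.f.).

k = Gd⁴/(8D³N_a) = (76.1×10³)(7.9⁴)/(8·79.0³·8) = 9.3936 N/mm
N_t = 8; L_s = 7.9·9 = 71.1 mm; δ_solid = L₀ − L_s = 147 − 71.1 = 75.9 mm
δ = F/k = 643/9.3936 = 68.451 mm
δ < δ_solid → spring does not go solid

NO, δ = 68.5 mm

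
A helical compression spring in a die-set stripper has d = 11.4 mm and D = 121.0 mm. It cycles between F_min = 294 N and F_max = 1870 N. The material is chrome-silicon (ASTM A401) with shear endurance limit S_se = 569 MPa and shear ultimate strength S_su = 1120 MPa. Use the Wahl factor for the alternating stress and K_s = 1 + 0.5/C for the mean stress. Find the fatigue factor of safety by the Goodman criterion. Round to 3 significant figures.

1.86

C = D/d = 121.0/11.4 = 10.6140; K_W = (4C−1)/(4C−4)+0.615/C = 1.1360; K_s = 1+0.5/C = 1.0471
F_a = (F_max−F_min)/2 = 788 N; F_m = (F_max+F_min)/2 = 1082 N
τ_a = K_W·8F_aD/(πd³) = 1.1360 × 163.88 = 186.16 MPa
τ_m = K_s·8F_mD/(πd³) = 1.0471 × 225.03 = 235.63 MPa
Goodman: 1/n_f = τ_a/S_se + τ_m/S_su = 186.16/569 + 235.63/1120 = 0.32718 + 0.21038 = 0.53756
n_f = 1/0.53756 = 1.86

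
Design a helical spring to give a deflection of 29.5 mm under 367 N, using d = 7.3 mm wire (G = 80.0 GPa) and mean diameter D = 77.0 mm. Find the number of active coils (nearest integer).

Required rate k = F/δ = 367/29.5 = 12.441 N/mm
N_a = Gd⁴/(8D³k) = (80.0×10³ × 7.3⁴)/(8 × 77.0³ × 12.441)
    = 2.27186e+08 / 4.54366e+07 = 5 → 5 coils

5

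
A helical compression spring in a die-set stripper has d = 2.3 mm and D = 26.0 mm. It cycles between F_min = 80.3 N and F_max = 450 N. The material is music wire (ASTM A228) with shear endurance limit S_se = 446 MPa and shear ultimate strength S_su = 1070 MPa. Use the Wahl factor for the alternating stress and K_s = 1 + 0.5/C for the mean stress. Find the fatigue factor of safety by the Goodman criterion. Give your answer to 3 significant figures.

C = D/d = 26.0/2.3 = 11.3043; K_W = (4C−1)/(4C−4)+0.615/C = 1.1272; K_s = 1+0.5/C = 1.0442
F_a = (F_max−F_min)/2 = 184.85 N; F_m = (F_max+F_min)/2 = 265.15 N
τ_a = K_W·8F_aD/(πd³) = 1.1272 × 1005.9 = 1133.8 MPa
τ_m = K_s·8F_mD/(πd³) = 1.0442 × 1442.9 = 1506.7 MPa
Goodman: 1/n_f = τ_a/S_se + τ_m/S_su = 1133.8/446 + 1506.7/1070 = 2.54221 + 1.40810 = 3.9503
n_f = 1/3.9503 = 0.2531

0.253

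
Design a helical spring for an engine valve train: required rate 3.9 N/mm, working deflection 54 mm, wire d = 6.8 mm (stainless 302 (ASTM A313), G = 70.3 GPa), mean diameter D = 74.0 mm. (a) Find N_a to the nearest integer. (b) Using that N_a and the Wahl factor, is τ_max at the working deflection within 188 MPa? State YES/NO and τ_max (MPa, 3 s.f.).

N_a = Gd⁴/(8D³k) = (70.3×10³)(6.8⁴)/(8·74.0³·3.9) = 11.89 → N_a = 12
Actual rate k = Gd⁴/(8D³·12) = 3.8639 N/mm
Working load F = kδ = 3.8639·54 = 208.65 N
C = 74.0/6.8 = 10.8824; K_W = (4C−1)/(4C−4)+0.615/C = 1.1324
τ_max = K_W·8FD/(πd³) = 1.1324·125.04 = 141.6 MPa
τ_max ≤ 188 MPa → acceptable

(a) 12 coils; (b) YES, τ_max = 142 MPa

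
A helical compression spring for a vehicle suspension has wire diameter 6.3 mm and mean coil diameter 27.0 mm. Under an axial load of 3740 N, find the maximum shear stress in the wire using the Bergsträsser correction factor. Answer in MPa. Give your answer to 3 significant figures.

1390 MPa

Spring index C = D/d = 27.0/6.3 = 4.2857
K_B = (4C+2)/(4C−3) = 19.143/14.143 = 1.3535
τ₀ = 8FD/(πd³) = 8·3740·27.0/(π·6.3³) = 807840/785.55 = 1028.4 MPa
τ_max = K·τ₀ = 1.3535 × 1028.4 = 1391.9 MPa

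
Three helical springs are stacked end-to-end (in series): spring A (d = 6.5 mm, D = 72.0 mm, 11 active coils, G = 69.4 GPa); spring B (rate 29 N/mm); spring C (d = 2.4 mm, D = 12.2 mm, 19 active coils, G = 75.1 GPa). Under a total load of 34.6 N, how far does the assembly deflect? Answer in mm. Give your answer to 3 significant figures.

14.2 mm

k_A = Gd⁴/(8D³N_a) = (69.4×10³)(6.5⁴)/(8·72.0³·11) = 3.7717 N/mm
k_C = Gd⁴/(8D³N_a) = (75.1×10³)(2.4⁴)/(8·12.2³·19) = 9.0274 N/mm
Series: 1/k_eq = 1/3.7717 + 1/29 + 1/9.0274 = 0.41039; k_eq = 2.4367 N/mm
δ = F/k_eq = 34.6/2.4367 = 14.2 mm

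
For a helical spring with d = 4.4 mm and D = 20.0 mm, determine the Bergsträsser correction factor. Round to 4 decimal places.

C = D/d = 20.0/4.4 = 4.5455
K_B = (4C+2)/(4C−3) = 20.182/15.182 = 1.3293

1.3293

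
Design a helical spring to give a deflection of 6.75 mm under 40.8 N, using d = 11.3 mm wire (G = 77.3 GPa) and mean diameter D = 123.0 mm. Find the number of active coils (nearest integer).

Required rate k = F/δ = 40.8/6.75 = 6.0444 N/mm
N_a = Gd⁴/(8D³k) = (77.3×10³ × 11.3⁴)/(8 × 123.0³ × 6.0444)
    = 1.26036e+09 / 8.99833e+07 = 14.01 → 14 coils

14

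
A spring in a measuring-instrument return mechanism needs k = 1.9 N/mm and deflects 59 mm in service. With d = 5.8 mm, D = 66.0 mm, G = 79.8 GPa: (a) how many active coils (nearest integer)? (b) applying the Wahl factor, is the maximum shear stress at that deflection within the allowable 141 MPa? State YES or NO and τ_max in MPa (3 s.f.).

(a) 21 coils; (b) YES, τ_max = 107 MPa

N_a = Gd⁴/(8D³k) = (79.8×10³)(5.8⁴)/(8·66.0³·1.9) = 20.67 → N_a = 21
Actual rate k = Gd⁴/(8D³·21) = 1.8697 N/mm
Working load F = kδ = 1.8697·59 = 110.31 N
C = 66.0/5.8 = 11.3793; K_W = (4C−1)/(4C−4)+0.615/C = 1.1263
τ_max = K_W·8FD/(πd³) = 1.1263·95.022 = 107.02 MPa
τ_max ≤ 141 MPa → acceptable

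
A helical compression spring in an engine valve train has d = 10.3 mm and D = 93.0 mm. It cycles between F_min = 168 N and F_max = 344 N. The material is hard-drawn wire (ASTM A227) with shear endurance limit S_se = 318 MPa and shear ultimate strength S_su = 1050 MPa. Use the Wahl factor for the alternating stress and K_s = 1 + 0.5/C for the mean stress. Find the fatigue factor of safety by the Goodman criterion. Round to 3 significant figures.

C = D/d = 93.0/10.3 = 9.0291; K_W = (4C−1)/(4C−4)+0.615/C = 1.1615; K_s = 1+0.5/C = 1.0554
F_a = (F_max−F_min)/2 = 88 N; F_m = (F_max+F_min)/2 = 256 N
τ_a = K_W·8F_aD/(πd³) = 1.1615 × 19.072 = 22.152 MPa
τ_m = K_s·8F_mD/(πd³) = 1.0554 × 55.482 = 58.554 MPa
Goodman: 1/n_f = τ_a/S_se + τ_m/S_su = 22.152/318 + 58.554/1050 = 0.06966 + 0.05577 = 0.12543
n_f = 1/0.12543 = 7.973

7.97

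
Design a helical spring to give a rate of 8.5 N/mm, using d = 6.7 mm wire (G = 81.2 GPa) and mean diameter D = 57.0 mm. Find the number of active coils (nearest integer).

N_a = Gd⁴/(8D³k) = (81.2×10³ × 6.7⁴)/(8 × 57.0³ × 8.5)
    = 1.63627e+08 / 1.25931e+07 = 12.99 → 13 coils

13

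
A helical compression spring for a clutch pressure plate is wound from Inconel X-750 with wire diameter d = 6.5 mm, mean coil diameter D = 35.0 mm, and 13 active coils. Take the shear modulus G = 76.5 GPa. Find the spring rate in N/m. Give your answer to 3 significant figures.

30600 N/m

k = Gd⁴/(8D³N_a) = (76.5×10³ × 6.5⁴) / (8 × 35.0³ × 13)
  = 1.36557e+08 / 4.459e+06 = 30.625 N/mm = 30625 N/m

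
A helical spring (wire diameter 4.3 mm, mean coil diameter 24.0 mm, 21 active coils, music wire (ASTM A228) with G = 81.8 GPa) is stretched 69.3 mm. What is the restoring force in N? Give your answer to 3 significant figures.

k = Gd⁴/(8D³N_a) = (81.8×10³)(4.3⁴)/(8·24.0³·21) = 12.042 N/mm
F = k·δ = 12.042 × 69.3 = 834.48 N

834 N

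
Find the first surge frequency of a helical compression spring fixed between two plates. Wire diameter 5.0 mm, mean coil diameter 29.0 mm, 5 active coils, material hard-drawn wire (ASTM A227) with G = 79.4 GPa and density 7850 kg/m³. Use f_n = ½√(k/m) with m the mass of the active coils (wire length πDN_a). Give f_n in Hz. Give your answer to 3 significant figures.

k = Gd⁴/(8D³N_a) = (79.4×10³)(5.0⁴)/(8·29.0³·5) = 50.868 N/mm = 50868 N/m
Wire length L = πDN_a = π·29.0·5 = 455.53 mm
m = ρ·(πd²/4)·L = 7850 × 19.635×10⁻⁶ m² × 0.45553 m = 0.070213 kg
f_n = ½√(k/m) = 0.5·√(50868/0.070213) = 0.5·√(7.2448e+05) = 425.58 Hz

426 Hz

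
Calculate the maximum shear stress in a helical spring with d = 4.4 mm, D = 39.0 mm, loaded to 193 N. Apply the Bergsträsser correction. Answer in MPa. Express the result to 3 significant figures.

Spring index C = D/d = 39.0/4.4 = 8.8636
K_B = (4C+2)/(4C−3) = 37.455/32.455 = 1.1541
τ₀ = 8FD/(πd³) = 8·193·39.0/(π·4.4³) = 60216/267.61 = 225.01 MPa
τ_max = K·τ₀ = 1.1541 × 225.01 = 259.68 MPa

260 MPa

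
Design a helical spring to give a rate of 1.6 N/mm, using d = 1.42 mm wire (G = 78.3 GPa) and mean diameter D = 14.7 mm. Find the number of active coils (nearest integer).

N_a = Gd⁴/(8D³k) = (78.3×10³ × 1.42⁴)/(8 × 14.7³ × 1.6)
    = 318358 / 40659.5 = 7.83 → 8 coils

8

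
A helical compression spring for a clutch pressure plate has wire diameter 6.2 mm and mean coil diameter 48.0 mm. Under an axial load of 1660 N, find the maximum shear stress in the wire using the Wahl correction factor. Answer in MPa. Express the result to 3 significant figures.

Spring index C = D/d = 48.0/6.2 = 7.7419
K_W = (4C−1)/(4C−4) + 0.615/C = 29.968/26.968 + 0.0794 = 1.1907
τ₀ = 8FD/(πd³) = 8·1660·48.0/(π·6.2³) = 637440/748.73 = 851.36 MPa
τ_max = K·τ₀ = 1.1907 × 851.36 = 1013.7 MPa

1010 MPa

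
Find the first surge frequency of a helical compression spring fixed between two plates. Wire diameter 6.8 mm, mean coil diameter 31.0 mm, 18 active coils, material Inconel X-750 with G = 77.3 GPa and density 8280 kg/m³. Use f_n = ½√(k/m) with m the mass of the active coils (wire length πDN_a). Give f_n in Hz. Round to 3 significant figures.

135 Hz

k = Gd⁴/(8D³N_a) = (77.3×10³)(6.8⁴)/(8·31.0³·18) = 38.527 N/mm = 38527 N/m
Wire length L = πDN_a = π·31.0·18 = 1753 mm
m = ρ·(πd²/4)·L = 8280 × 36.317×10⁻⁶ m² × 1.753 m = 0.52714 kg
f_n = ½√(k/m) = 0.5·√(38527/0.52714) = 0.5·√(73088) = 135.17 Hz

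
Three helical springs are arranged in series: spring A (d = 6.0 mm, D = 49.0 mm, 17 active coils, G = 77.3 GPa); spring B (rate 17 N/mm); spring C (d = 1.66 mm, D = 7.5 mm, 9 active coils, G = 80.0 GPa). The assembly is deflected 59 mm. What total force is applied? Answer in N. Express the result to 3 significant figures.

220 N

k_A = Gd⁴/(8D³N_a) = (77.3×10³)(6.0⁴)/(8·49.0³·17) = 6.2612 N/mm
k_C = Gd⁴/(8D³N_a) = (80.0×10³)(1.66⁴)/(8·7.5³·9) = 19.999 N/mm
Series: 1/k_eq = 1/6.2612 + 1/17 + 1/19.999 = 0.26854; k_eq = 3.7238 N/mm
F = k_eq·δ = 3.7238·59 = 219.71 N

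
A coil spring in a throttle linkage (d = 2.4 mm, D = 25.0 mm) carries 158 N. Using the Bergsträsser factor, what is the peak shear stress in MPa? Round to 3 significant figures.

822 MPa

Spring index C = D/d = 25.0/2.4 = 10.4167
K_B = (4C+2)/(4C−3) = 43.667/38.667 = 1.1293
τ₀ = 8FD/(πd³) = 8·158·25.0/(π·2.4³) = 31600/43.429 = 727.62 MPa
τ_max = K·τ₀ = 1.1293 × 727.62 = 821.71 MPa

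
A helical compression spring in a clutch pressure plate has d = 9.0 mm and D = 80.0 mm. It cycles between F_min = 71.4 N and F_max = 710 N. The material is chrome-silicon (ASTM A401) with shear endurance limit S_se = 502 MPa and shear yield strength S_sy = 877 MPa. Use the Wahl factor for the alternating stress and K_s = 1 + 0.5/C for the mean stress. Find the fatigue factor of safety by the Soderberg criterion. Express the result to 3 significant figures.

2.95

C = D/d = 80.0/9.0 = 8.8889; K_W = (4C−1)/(4C−4)+0.615/C = 1.1643; K_s = 1+0.5/C = 1.0562
F_a = (F_max−F_min)/2 = 319.3 N; F_m = (F_max+F_min)/2 = 390.7 N
τ_a = K_W·8F_aD/(πd³) = 1.1643 × 89.228 = 103.88 MPa
τ_m = K_s·8F_mD/(πd³) = 1.0562 × 109.18 = 115.32 MPa
Soderberg: 1/n_f = τ_a/S_se + τ_m/S_sy = 103.88/502 + 115.32/877 = 0.20694 + 0.13150 = 0.33844
n_f = 1/0.33844 = 2.955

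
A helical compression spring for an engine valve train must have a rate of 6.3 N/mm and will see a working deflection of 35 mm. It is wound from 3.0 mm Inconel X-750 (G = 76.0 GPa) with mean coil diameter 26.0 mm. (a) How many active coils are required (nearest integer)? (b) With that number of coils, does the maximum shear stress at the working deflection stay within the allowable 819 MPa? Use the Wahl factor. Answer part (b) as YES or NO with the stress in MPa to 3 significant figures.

N_a = Gd⁴/(8D³k) = (76.0×10³)(3.0⁴)/(8·26.0³·6.3) = 6.949 → N_a = 7
Actual rate k = Gd⁴/(8D³·7) = 6.2545 N/mm
Working load F = kδ = 6.2545·35 = 218.91 N
C = 26.0/3.0 = 8.6667; K_W = (4C−1)/(4C−4)+0.615/C = 1.1688
τ_max = K_W·8FD/(πd³) = 1.1688·536.79 = 627.4 MPa
τ_max ≤ 819 MPa → acceptable

(a) 7 coils; (b) YES, τ_max = 627 MPa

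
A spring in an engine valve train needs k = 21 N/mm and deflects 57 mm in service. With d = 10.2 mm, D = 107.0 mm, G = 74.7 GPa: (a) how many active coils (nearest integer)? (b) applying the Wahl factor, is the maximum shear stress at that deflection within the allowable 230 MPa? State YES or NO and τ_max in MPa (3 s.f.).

(a) 4 coils; (b) NO, τ_max = 343 MPa

N_a = Gd⁴/(8D³k) = (74.7×10³)(10.2⁴)/(8·107.0³·21) = 3.929 → N_a = 4
Actual rate k = Gd⁴/(8D³·4) = 20.626 N/mm
Working load F = kδ = 20.626·57 = 1175.7 N
C = 107.0/10.2 = 10.4902; K_W = (4C−1)/(4C−4)+0.615/C = 1.1377
τ_max = K_W·8FD/(πd³) = 1.1377·301.87 = 343.42 MPa
τ_max > 230 MPa → exceeds allowable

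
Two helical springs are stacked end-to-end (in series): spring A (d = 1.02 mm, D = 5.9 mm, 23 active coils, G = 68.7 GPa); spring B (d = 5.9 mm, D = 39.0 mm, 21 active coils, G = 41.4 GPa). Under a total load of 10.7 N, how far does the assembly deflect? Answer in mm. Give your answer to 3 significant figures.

7.56 mm

k_A = Gd⁴/(8D³N_a) = (68.7×10³)(1.02⁴)/(8·5.9³·23) = 1.9678 N/mm
k_B = Gd⁴/(8D³N_a) = (41.4×10³)(5.9⁴)/(8·39.0³·21) = 5.0339 N/mm
Series: 1/k_eq = 1/1.9678 + 1/5.0339 = 0.70683; k_eq = 1.4148 N/mm
δ = F/k_eq = 10.7/1.4148 = 7.5631 mm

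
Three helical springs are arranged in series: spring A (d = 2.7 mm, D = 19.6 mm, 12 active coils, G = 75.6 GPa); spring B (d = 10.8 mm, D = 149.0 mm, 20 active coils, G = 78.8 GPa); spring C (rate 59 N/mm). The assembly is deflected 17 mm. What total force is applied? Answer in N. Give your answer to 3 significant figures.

k_A = Gd⁴/(8D³N_a) = (75.6×10³)(2.7⁴)/(8·19.6³·12) = 5.5582 N/mm
k_B = Gd⁴/(8D³N_a) = (78.8×10³)(10.8⁴)/(8·149.0³·20) = 2.0255 N/mm
Series: 1/k_eq = 1/5.5582 + 1/2.0255 + 1/59 = 0.69056; k_eq = 1.4481 N/mm
F = k_eq·δ = 1.4481·17 = 24.618 N

24.6 N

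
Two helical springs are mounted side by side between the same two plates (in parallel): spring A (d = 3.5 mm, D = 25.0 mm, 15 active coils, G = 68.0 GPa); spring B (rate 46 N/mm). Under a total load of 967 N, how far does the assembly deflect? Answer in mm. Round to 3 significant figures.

18.8 mm

k_A = Gd⁴/(8D³N_a) = (68.0×10³)(3.5⁴)/(8·25.0³·15) = 5.4423 N/mm
Parallel: k_eq = 5.4423 + 46 = 51.442 N/mm
δ = F/k_eq = 967/51.442 = 18.798 mm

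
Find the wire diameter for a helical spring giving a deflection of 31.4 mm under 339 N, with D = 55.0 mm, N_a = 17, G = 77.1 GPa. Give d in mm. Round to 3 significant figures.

Required rate k = F/δ = 339/31.4 = 10.796 N/mm
d = (8D³N_a·k / G)^(1/4) = (8·55.0³·17·10.796 / (77.1×10³))^0.25
  = (3168.4)^0.25 = 7.5026 mm

7.50 mm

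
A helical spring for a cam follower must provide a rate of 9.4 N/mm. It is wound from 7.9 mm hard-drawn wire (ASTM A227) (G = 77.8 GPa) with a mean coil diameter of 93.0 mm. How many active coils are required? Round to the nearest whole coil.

N_a = Gd⁴/(8D³k) = (77.8×10³ × 7.9⁴)/(8 × 93.0³ × 9.4)
    = 3.03032e+08 / 6.04876e+07 = 5.01 → 5 coils

5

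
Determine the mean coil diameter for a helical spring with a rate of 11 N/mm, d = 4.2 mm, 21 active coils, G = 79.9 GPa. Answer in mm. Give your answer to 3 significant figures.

23.8 mm

D = (Gd⁴/(8N_a·k))^(1/3) = (79.9×10³·4.2⁴/(8·21·11))^(1/3)
  = (13453.7)^(1/3) = 23.7838 mm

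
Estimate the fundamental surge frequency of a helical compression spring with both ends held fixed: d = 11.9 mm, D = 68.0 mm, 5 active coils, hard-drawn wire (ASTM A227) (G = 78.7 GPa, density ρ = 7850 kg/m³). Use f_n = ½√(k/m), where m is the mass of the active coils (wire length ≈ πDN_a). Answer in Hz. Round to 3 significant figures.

183 Hz

k = Gd⁴/(8D³N_a) = (78.7×10³)(11.9⁴)/(8·68.0³·5) = 125.48 N/mm = 1.2548e+05 N/m
Wire length L = πDN_a = π·68.0·5 = 1068.1 mm
m = ρ·(πd²/4)·L = 7850 × 111.22×10⁻⁶ m² × 1.0681 m = 0.93257 kg
f_n = ½√(k/m) = 0.5·√(1.2548e+05/0.93257) = 0.5·√(1.3455e+05) = 183.41 Hz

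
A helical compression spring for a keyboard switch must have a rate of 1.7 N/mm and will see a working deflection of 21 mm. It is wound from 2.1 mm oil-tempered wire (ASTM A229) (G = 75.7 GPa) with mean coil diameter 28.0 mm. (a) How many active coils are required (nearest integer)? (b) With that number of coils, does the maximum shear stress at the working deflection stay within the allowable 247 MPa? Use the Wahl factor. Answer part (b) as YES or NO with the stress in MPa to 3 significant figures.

N_a = Gd⁴/(8D³k) = (75.7×10³)(2.1⁴)/(8·28.0³·1.7) = 4.931 → N_a = 5
Actual rate k = Gd⁴/(8D³·5) = 1.6766 N/mm
Working load F = kδ = 1.6766·21 = 35.209 N
C = 28.0/2.1 = 13.3333; K_W = (4C−1)/(4C−4)+0.615/C = 1.1069
τ_max = K_W·8FD/(πd³) = 1.1069·271.08 = 300.07 MPa
τ_max > 247 MPa → exceeds allowable

(a) 5 coils; (b) NO, τ_max = 300 MPa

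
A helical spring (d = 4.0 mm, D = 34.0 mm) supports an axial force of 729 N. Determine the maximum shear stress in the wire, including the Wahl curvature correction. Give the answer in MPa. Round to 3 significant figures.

Spring index C = D/d = 34.0/4.0 = 8.5000
K_W = (4C−1)/(4C−4) + 0.615/C = 33.000/30.000 + 0.0724 = 1.1724
τ₀ = 8FD/(πd³) = 8·729·34.0/(π·4.0³) = 198288/201.06 = 986.2 MPa
τ_max = K·τ₀ = 1.1724 × 986.2 = 1156.2 MPa

1160 MPa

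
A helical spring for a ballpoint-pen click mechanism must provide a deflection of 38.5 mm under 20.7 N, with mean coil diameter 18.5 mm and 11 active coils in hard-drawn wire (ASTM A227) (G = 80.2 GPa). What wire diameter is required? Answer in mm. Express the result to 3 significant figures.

1.39 mm

Required rate k = F/δ = 20.7/38.5 = 0.53766 N/mm
d = (8D³N_a·k / G)^(1/4) = (8·18.5³·11·0.53766 / (80.2×10³))^0.25
  = (3.7354)^0.25 = 1.3902 mm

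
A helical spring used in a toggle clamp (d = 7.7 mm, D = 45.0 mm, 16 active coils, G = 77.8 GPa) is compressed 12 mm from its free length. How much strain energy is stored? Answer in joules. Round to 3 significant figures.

1.69 J

k = Gd⁴/(8D³N_a) = (77.8×10³)(7.7⁴)/(8·45.0³·16) = 23.447 N/mm
U = ½kδ² = 0.5 × 23.447 × 12² = 1688.2 N·mm = 1.6882 J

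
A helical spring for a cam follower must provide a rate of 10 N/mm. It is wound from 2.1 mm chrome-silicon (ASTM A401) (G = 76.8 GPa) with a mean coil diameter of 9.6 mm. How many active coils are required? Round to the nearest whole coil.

N_a = Gd⁴/(8D³k) = (76.8×10³ × 2.1⁴)/(8 × 9.6³ × 10)
    = 1.49361e+06 / 70778.9 = 21.1 → 21 coils

21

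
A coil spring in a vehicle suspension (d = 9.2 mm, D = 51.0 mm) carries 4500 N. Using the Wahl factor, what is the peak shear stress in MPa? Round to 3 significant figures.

Spring index C = D/d = 51.0/9.2 = 5.5435
K_W = (4C−1)/(4C−4) + 0.615/C = 21.174/18.174 + 0.1109 = 1.2760
τ₀ = 8FD/(πd³) = 8·4500·51.0/(π·9.2³) = 1.836e+06/2446.3 = 750.51 MPa
τ_max = K·τ₀ = 1.2760 × 750.51 = 957.67 MPa

958 MPa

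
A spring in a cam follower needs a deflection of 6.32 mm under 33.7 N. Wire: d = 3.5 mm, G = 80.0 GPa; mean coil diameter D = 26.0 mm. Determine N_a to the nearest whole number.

16

Required rate k = F/δ = 33.7/6.32 = 5.3323 N/mm
N_a = Gd⁴/(8D³k) = (80.0×10³ × 3.5⁴)/(8 × 26.0³ × 5.3323)
    = 1.2005e+07 / 749761 = 16.01 → 16 coils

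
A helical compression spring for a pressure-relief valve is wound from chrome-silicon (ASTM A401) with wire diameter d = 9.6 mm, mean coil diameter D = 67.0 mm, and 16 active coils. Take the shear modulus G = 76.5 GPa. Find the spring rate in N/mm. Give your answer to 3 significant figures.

k = Gd⁴/(8D³N_a) = (76.5×10³ × 9.6⁴) / (8 × 67.0³ × 16)
  = 6.4975e+08 / 3.84977e+07 = 16.878 N/mm

16.9 N/mm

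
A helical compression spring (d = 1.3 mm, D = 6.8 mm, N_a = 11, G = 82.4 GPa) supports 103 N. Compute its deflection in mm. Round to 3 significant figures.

12.1 mm

k = Gd⁴/(8D³N_a) = (82.4×10³)(1.3⁴)/(8·6.8³·11) = 8.5053 N/mm
δ = F/k = 103 / 8.5053 = 12.11 mm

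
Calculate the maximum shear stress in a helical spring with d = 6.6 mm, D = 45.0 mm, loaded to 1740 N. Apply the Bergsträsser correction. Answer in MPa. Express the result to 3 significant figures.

836 MPa

Spring index C = D/d = 45.0/6.6 = 6.8182
K_B = (4C+2)/(4C−3) = 29.273/24.273 = 1.2060
τ₀ = 8FD/(πd³) = 8·1740·45.0/(π·6.6³) = 626400/903.2 = 693.54 MPa
τ_max = K·τ₀ = 1.2060 × 693.54 = 836.4 MPa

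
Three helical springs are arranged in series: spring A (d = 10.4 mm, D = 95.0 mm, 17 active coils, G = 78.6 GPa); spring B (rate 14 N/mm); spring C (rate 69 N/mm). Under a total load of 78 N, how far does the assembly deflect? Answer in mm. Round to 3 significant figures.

k_A = Gd⁴/(8D³N_a) = (78.6×10³)(10.4⁴)/(8·95.0³·17) = 7.8858 N/mm
Series: 1/k_eq = 1/7.8858 + 1/14 + 1/69 = 0.21273; k_eq = 4.7008 N/mm
δ = F/k_eq = 78/4.7008 = 16.593 mm

16.6 mm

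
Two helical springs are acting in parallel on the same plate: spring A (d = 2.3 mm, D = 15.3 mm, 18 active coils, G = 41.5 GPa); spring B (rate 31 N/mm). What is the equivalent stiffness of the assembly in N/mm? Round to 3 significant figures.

k_A = Gd⁴/(8D³N_a) = (41.5×10³)(2.3⁴)/(8·15.3³·18) = 2.2518 N/mm
Parallel: k_eq = 2.2518 + 31 = 33.252 N/mm

33.3 N/mm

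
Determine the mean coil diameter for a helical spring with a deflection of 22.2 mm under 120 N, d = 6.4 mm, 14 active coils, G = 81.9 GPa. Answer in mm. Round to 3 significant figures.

Required rate k = F/δ = 120/22.2 = 5.4054 N/mm
D = (Gd⁴/(8N_a·k))^(1/3) = (81.9×10³·6.4⁴/(8·14·5.4054))^(1/3)
  = (226964)^(1/3) = 60.9985 mm

61.0 mm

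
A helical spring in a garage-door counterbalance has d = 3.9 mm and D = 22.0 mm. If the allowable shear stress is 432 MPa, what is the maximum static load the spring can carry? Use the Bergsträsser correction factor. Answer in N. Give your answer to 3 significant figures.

C = D/d = 22.0/3.9 = 5.6410
K_B = (4C+2)/(4C−3) = 24.564/19.564 = 1.2556
τ_max = K·8FD/(πd³) → F_max = τ_allow·πd³/(8DK)
F_max = 432·π·3.9³/(8·22.0·1.2556) = 80506/220.98 = 364.31 N

364 N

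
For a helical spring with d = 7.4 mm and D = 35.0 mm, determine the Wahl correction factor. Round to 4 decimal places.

C = D/d = 35.0/7.4 = 4.7297
K_W = (4C−1)/(4C−4) + 0.615/C = 17.919/14.919 + 0.1300 = 1.3311

1.3311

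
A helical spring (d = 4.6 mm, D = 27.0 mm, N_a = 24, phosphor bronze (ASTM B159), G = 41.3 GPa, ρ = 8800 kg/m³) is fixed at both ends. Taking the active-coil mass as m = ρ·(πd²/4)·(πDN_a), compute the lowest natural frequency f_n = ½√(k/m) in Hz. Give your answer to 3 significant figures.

k = Gd⁴/(8D³N_a) = (41.3×10³)(4.6⁴)/(8·27.0³·24) = 4.8932 N/mm = 4893.2 N/m
Wire length L = πDN_a = π·27.0·24 = 2035.8 mm
m = ρ·(πd²/4)·L = 8800 × 16.619×10⁻⁶ m² × 2.0358 m = 0.29772 kg
f_n = ½√(k/m) = 0.5·√(4893.2/0.29772) = 0.5·√(16435) = 64.1 Hz

64.1 Hz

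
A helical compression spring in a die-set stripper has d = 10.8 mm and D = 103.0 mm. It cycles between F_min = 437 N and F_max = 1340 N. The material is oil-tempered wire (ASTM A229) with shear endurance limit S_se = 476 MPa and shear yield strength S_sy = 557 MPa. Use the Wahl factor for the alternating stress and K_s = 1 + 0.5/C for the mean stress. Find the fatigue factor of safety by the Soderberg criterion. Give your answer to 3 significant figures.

C = D/d = 103.0/10.8 = 9.5370; K_W = (4C−1)/(4C−4)+0.615/C = 1.1523; K_s = 1+0.5/C = 1.0524
F_a = (F_max−F_min)/2 = 451.5 N; F_m = (F_max+F_min)/2 = 888.5 N
τ_a = K_W·8F_aD/(πd³) = 1.1523 × 94.008 = 108.33 MPa
τ_m = K_s·8F_mD/(πd³) = 1.0524 × 185 = 194.7 MPa
Soderberg: 1/n_f = τ_a/S_se + τ_m/S_sy = 108.33/476 + 194.7/557 = 0.22758 + 0.34954 = 0.57712
n_f = 1/0.57712 = 1.733

1.73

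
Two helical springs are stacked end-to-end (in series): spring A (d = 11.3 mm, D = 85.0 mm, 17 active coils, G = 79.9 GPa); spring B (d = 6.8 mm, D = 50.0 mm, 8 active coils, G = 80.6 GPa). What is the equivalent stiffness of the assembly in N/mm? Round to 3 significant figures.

k_A = Gd⁴/(8D³N_a) = (79.9×10³)(11.3⁴)/(8·85.0³·17) = 15.598 N/mm
k_B = Gd⁴/(8D³N_a) = (80.6×10³)(6.8⁴)/(8·50.0³·8) = 21.542 N/mm
Series: 1/k_eq = 1/15.598 + 1/21.542 = 0.11053; k_eq = 9.0471 N/mm

9.05 N/mm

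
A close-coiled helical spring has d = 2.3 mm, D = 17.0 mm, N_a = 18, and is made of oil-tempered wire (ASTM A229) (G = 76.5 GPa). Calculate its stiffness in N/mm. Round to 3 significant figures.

3.03 N/mm

k = Gd⁴/(8D³N_a) = (76.5×10³ × 2.3⁴) / (8 × 17.0³ × 18)
  = 2.14078e+06 / 707472 = 3.026 N/mm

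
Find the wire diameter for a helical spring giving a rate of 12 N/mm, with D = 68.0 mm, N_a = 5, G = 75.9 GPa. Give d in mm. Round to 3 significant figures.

d = (8D³N_a·k / G)^(1/4) = (8·68.0³·5·12 / (75.9×10³))^0.25
  = (1988.5)^0.25 = 6.6778 mm

6.68 mm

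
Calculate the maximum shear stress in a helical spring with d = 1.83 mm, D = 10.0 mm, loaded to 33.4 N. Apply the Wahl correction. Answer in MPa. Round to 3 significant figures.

178 MPa

Spring index C = D/d = 10.0/1.83 = 5.4645
K_W = (4C−1)/(4C−4) + 0.615/C = 20.858/17.858 + 0.1125 = 1.2805
τ₀ = 8FD/(πd³) = 8·33.4·10.0/(π·1.83³) = 2672/19.253 = 138.78 MPa
τ_max = K·τ₀ = 1.2805 × 138.78 = 177.72 MPa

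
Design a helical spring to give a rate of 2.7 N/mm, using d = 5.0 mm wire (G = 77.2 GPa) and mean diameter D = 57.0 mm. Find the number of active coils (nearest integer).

N_a = Gd⁴/(8D³k) = (77.2×10³ × 5.0⁴)/(8 × 57.0³ × 2.7)
    = 4.825e+07 / 4.00017e+06 = 12.06 → 12 coils

12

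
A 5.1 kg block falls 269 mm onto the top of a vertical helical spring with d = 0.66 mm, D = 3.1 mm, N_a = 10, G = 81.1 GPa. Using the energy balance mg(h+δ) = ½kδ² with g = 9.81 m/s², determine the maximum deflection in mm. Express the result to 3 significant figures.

72.8 mm

k = Gd⁴/(8D³N_a) = (81.1×10³)(0.66⁴)/(8·3.1³·10) = 6.4569 N/mm
W = mg = 5.1 × 9.81 = 50.031 N
½kδ² − Wδ − Wh = 0 → δ = (W + √(W² + 2kWh))/k
δ = (50.031 + √(2503.1 + 173797))/6.4569 = (50.031 + 419.88)/6.4569 = 72.777 mm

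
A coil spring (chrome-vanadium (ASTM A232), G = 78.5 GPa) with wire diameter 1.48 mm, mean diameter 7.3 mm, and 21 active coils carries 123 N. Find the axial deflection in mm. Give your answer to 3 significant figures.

21.3 mm

k = Gd⁴/(8D³N_a) = (78.5×10³)(1.48⁴)/(8·7.3³·21) = 5.7629 N/mm
δ = F/k = 123 / 5.7629 = 21.344 mm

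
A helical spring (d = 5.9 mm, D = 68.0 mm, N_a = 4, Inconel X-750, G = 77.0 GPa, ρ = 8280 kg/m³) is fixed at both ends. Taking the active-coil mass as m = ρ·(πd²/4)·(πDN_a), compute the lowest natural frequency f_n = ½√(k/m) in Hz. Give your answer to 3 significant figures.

k = Gd⁴/(8D³N_a) = (77.0×10³)(5.9⁴)/(8·68.0³·4) = 9.273 N/mm = 9273 N/m
Wire length L = πDN_a = π·68.0·4 = 854.51 mm
m = ρ·(πd²/4)·L = 8280 × 27.34×10⁻⁶ m² × 0.85451 m = 0.19344 kg
f_n = ½√(k/m) = 0.5·√(9273/0.19344) = 0.5·√(47938) = 109.47 Hz

109 Hz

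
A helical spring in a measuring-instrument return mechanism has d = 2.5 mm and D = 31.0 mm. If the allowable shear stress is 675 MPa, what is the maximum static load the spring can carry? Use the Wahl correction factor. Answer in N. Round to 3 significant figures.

120 N

C = D/d = 31.0/2.5 = 12.4000
K_W = (4C−1)/(4C−4) + 0.615/C = 48.600/45.600 + 0.0496 = 1.1154
τ_max = K·8FD/(πd³) → F_max = τ_allow·πd³/(8DK)
F_max = 675·π·2.5³/(8·31.0·1.1154) = 33134/276.62 = 119.78 N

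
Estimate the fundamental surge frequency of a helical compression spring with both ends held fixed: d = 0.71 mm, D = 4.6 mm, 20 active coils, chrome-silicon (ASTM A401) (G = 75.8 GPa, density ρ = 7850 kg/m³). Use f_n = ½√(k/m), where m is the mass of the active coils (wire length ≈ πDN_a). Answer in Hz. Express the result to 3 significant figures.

587 Hz

k = Gd⁴/(8D³N_a) = (75.8×10³)(0.71⁴)/(8·4.6³·20) = 1.2368 N/mm = 1236.8 N/m
Wire length L = πDN_a = π·4.6·20 = 289.03 mm
m = ρ·(πd²/4)·L = 7850 × 0.39592×10⁻⁶ m² × 0.28903 m = 0.00089828 kg
f_n = ½√(k/m) = 0.5·√(1236.8/0.00089828) = 0.5·√(1.3769e+06) = 586.7 Hz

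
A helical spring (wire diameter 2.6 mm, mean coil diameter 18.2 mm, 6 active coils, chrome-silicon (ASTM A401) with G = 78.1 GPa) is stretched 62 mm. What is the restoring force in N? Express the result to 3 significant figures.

765 N

k = Gd⁴/(8D³N_a) = (78.1×10³)(2.6⁴)/(8·18.2³·6) = 12.334 N/mm
F = k·δ = 12.334 × 62 = 764.68 N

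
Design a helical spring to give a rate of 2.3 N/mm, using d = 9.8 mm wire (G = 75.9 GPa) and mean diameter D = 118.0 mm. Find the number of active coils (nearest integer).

N_a = Gd⁴/(8D³k) = (75.9×10³ × 9.8⁴)/(8 × 118.0³ × 2.3)
    = 7.00077e+08 / 3.02318e+07 = 23.16 → 23 coils

23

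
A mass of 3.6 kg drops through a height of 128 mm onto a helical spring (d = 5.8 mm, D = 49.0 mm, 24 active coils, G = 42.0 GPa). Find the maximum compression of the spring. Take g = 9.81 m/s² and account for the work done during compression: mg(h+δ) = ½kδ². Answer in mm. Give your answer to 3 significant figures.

k = Gd⁴/(8D³N_a) = (42.0×10³)(5.8⁴)/(8·49.0³·24) = 2.1041 N/mm
W = mg = 3.6 × 9.81 = 35.316 N
½kδ² − Wδ − Wh = 0 → δ = (W + √(W² + 2kWh))/k
δ = (35.316 + √(1247.2 + 19023.2))/2.1041 = (35.316 + 142.37)/2.1041 = 84.448 mm

84.4 mm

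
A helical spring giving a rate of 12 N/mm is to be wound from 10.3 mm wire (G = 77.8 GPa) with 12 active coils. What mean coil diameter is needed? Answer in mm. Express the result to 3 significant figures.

D = (Gd⁴/(8N_a·k))^(1/3) = (77.8×10³·10.3⁴/(8·12·12))^(1/3)
  = (760109)^(1/3) = 91.2624 mm

91.3 mm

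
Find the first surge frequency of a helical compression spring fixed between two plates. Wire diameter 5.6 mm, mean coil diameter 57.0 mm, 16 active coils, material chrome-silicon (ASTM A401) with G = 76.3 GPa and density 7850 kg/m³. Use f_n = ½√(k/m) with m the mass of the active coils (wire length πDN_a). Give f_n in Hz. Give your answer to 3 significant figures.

k = Gd⁴/(8D³N_a) = (76.3×10³)(5.6⁴)/(8·57.0³·16) = 3.1655 N/mm = 3165.5 N/m
Wire length L = πDN_a = π·57.0·16 = 2865.1 mm
m = ρ·(πd²/4)·L = 7850 × 24.63×10⁻⁶ m² × 2.8651 m = 0.55396 kg
f_n = ½√(k/m) = 0.5·√(3165.5/0.55396) = 0.5·√(5714.3) = 37.796 Hz

37.8 Hz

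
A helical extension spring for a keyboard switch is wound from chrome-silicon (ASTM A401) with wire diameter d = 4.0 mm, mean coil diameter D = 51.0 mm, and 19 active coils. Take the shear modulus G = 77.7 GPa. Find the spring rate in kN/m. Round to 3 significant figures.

0.987 kN/m

k = Gd⁴/(8D³N_a) = (77.7×10³ × 4.0⁴) / (8 × 51.0³ × 19)
  = 1.98912e+07 / 2.0163e+07 = 0.98652 N/mm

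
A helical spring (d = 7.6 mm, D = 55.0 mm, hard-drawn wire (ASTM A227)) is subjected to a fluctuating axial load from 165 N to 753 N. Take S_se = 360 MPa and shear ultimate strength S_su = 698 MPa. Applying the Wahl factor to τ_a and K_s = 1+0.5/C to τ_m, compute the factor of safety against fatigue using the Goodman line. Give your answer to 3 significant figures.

C = D/d = 55.0/7.6 = 7.2368; K_W = (4C−1)/(4C−4)+0.615/C = 1.2052; K_s = 1+0.5/C = 1.0691
F_a = (F_max−F_min)/2 = 294 N; F_m = (F_max+F_min)/2 = 459 N
τ_a = K_W·8F_aD/(πd³) = 1.2052 × 93.801 = 113.05 MPa
τ_m = K_s·8F_mD/(πd³) = 1.0691 × 146.45 = 156.56 MPa
Goodman: 1/n_f = τ_a/S_se + τ_m/S_su = 113.05/360 + 156.56/698 = 0.31404 + 0.22430 = 0.53834
n_f = 1/0.53834 = 1.858

1.86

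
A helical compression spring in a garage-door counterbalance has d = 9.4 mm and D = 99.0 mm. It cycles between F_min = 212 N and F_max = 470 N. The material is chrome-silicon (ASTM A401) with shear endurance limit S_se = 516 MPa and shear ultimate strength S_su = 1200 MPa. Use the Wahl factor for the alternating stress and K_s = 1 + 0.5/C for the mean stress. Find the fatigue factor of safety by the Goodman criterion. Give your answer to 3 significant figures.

C = D/d = 99.0/9.4 = 10.5319; K_W = (4C−1)/(4C−4)+0.615/C = 1.1371; K_s = 1+0.5/C = 1.0475
F_a = (F_max−F_min)/2 = 129 N; F_m = (F_max+F_min)/2 = 341 N
τ_a = K_W·8F_aD/(πd³) = 1.1371 × 39.154 = 44.522 MPa
τ_m = K_s·8F_mD/(πd³) = 1.0475 × 103.5 = 108.42 MPa
Goodman: 1/n_f = τ_a/S_se + τ_m/S_su = 44.522/516 + 108.42/1200 = 0.08628 + 0.09035 = 0.17663
n_f = 1/0.17663 = 5.662

5.66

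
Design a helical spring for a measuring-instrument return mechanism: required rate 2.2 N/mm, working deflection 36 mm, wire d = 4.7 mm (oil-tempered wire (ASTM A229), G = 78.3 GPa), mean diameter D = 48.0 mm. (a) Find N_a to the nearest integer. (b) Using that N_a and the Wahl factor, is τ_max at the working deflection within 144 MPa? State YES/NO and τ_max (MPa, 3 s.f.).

N_a = Gd⁴/(8D³k) = (78.3×10³)(4.7⁴)/(8·48.0³·2.2) = 19.63 → N_a = 20
Actual rate k = Gd⁴/(8D³·20) = 2.1593 N/mm
Working load F = kδ = 2.1593·36 = 77.734 N
C = 48.0/4.7 = 10.2128; K_W = (4C−1)/(4C−4)+0.615/C = 1.1416
τ_max = K_W·8FD/(πd³) = 1.1416·91.517 = 104.48 MPa
τ_max ≤ 144 MPa → acceptable

(a) 20 coils; (b) YES, τ_max = 104 MPa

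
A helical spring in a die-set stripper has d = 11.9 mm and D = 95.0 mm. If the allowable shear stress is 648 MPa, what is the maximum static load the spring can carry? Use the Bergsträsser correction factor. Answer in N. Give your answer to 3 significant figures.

C = D/d = 95.0/11.9 = 7.9832
K_B = (4C+2)/(4C−3) = 33.933/28.933 = 1.1728
τ_max = K·8FD/(πd³) → F_max = τ_allow·πd³/(8DK)
F_max = 648·π·11.9³/(8·95.0·1.1728) = 3.4306e+06/891.34 = 3848.8 N

3850 N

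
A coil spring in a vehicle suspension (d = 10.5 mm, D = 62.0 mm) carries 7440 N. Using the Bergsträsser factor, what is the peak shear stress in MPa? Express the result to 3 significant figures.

1260 MPa

Spring index C = D/d = 62.0/10.5 = 5.9048
K_B = (4C+2)/(4C−3) = 25.619/20.619 = 1.2425
τ₀ = 8FD/(πd³) = 8·7440·62.0/(π·10.5³) = 3.69024e+06/3636.8 = 1014.7 MPa
τ_max = K·τ₀ = 1.2425 × 1014.7 = 1260.8 MPa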